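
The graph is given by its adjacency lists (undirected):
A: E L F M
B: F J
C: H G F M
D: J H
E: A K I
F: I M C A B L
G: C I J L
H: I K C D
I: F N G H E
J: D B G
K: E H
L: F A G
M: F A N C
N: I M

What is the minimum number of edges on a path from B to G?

2

Level 0: B
Level 1: F, J
Level 2: A, C, D, G, I, L, M
Level 3: E, H, N
Level 4: K
G first appears at level 2.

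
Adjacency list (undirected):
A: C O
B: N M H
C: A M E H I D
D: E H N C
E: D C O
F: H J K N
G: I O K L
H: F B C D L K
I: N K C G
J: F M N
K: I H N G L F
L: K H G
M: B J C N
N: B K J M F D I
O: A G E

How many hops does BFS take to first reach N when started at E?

2

Level 0: E
Level 1: C, D, O
Level 2: A, G, H, I, M, N
Level 3: B, F, J, K, L
N first appears at level 2.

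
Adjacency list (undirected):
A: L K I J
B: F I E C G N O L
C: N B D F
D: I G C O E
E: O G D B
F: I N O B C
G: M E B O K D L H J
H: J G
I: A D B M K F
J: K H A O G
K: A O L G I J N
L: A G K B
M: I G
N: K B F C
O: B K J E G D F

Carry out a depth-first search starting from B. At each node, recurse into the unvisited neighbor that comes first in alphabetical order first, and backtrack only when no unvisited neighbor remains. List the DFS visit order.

B, C, D, E, G, H, J, A, I, F, N, K, L, O, M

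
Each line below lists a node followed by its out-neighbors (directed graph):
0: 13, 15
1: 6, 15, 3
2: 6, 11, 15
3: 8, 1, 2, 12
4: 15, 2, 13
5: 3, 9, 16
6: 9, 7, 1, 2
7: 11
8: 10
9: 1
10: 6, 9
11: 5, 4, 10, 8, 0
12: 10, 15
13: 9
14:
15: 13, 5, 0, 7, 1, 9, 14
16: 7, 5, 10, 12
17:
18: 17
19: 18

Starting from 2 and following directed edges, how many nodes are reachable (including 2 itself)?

BFS from 2 visits: 2, 6, 11, 15, 9, 7, 1, 5, 4, 10, 8, 0, 13, 14, 3, 16, 12
Reachable nodes: 17 of 20 total.

17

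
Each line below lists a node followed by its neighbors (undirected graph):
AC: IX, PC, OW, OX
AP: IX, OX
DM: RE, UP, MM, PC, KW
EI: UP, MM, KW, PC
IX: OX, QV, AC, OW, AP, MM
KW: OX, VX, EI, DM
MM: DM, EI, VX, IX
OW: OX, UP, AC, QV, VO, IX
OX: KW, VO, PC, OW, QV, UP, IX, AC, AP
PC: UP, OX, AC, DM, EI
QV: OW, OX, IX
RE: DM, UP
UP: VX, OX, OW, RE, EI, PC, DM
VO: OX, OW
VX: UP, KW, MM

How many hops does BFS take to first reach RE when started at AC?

Level 0: AC
Level 1: IX, OW, OX, PC
Level 2: AP, DM, EI, KW, MM, QV, UP, VO
Level 3: RE, VX
RE first appears at level 3.

3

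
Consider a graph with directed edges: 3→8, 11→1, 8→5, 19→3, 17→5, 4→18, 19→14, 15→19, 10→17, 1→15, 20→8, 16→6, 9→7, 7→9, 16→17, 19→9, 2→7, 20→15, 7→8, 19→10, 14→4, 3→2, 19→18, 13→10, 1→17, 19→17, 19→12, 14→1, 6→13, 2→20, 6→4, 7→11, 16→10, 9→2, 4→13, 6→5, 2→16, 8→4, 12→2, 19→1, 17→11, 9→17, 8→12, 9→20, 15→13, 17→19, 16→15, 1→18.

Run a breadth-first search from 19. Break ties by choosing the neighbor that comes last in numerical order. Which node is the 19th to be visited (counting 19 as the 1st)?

16

Visit 19; enqueue 18, 17, 14, 12, 10, 9, 3, 1 → queue [18, 17, 14, 12, 10, 9, 3, 1]
Visit 18 → queue [17, 14, 12, 10, 9, 3, 1]
Visit 17; enqueue 11, 5 → queue [14, 12, 10, 9, 3, 1, 11, 5]
Visit 14; enqueue 4 → queue [12, 10, 9, 3, 1, 11, 5, 4]
Visit 12; enqueue 2 → queue [10, 9, 3, 1, 11, 5, 4, 2]
Visit 10 → queue [9, 3, 1, 11, 5, 4, 2]
Visit 9; enqueue 20, 7 → queue [3, 1, 11, 5, 4, 2, 20, 7]
Visit 3; enqueue 8 → queue [1, 11, 5, 4, 2, 20, 7, 8]
Visit 1; enqueue 15 → queue [11, 5, 4, 2, 20, 7, 8, 15]
Visit 11 → queue [5, 4, 2, 20, 7, 8, 15]
Visit 5 → queue [4, 2, 20, 7, 8, 15]
Visit 4; enqueue 13 → queue [2, 20, 7, 8, 15, 13]
Visit 2; enqueue 16 → queue [20, 7, 8, 15, 13, 16]
Visit 20 → queue [7, 8, 15, 13, 16]
Visit 7 → queue [8, 15, 13, 16]
Visit 8 → queue [15, 13, 16]
Visit 15 → queue [13, 16]
Visit 13 → queue [16]
Visit 16; enqueue 6 → queue [6]
Visit 6 → queue []

Visit order: 19, 18, 17, 14, 12, 10, 9, 3, 1, 11, 5, 4, 2, 20, 7, 8, 15, 13, 16, 6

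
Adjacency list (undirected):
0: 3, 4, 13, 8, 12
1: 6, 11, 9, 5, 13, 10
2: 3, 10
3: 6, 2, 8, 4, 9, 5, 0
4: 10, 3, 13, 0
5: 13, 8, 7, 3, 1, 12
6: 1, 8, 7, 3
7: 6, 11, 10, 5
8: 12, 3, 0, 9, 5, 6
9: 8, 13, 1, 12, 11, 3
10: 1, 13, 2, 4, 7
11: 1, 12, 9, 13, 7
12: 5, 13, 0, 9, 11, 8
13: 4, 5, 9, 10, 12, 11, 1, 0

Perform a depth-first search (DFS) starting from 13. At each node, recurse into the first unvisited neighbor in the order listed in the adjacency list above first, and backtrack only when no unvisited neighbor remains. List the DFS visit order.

Visit 13
13 → 4
4 → 10
10 → 1
1 → 6
6 → 8
8 → 12
12 → 5
5 → 7
7 → 11
11 → 9
9 → 3
3 → 2
3 → 0

13 → 4 → 10 → 1 → 6 → 8 → 12 → 5 → 7 → 11 → 9 → 3 → 2 → 0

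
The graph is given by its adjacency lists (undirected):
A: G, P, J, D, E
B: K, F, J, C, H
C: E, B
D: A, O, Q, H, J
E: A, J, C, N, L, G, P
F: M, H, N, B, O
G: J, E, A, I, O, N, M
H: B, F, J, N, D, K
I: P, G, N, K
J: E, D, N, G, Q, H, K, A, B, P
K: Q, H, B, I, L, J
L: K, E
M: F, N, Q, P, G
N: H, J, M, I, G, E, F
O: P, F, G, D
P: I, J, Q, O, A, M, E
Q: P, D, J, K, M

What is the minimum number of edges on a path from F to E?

2

Level 0: F
Level 1: B, H, M, N, O
Level 2: C, D, E, G, I, J, K, P, Q
Level 3: A, L
E first appears at level 2.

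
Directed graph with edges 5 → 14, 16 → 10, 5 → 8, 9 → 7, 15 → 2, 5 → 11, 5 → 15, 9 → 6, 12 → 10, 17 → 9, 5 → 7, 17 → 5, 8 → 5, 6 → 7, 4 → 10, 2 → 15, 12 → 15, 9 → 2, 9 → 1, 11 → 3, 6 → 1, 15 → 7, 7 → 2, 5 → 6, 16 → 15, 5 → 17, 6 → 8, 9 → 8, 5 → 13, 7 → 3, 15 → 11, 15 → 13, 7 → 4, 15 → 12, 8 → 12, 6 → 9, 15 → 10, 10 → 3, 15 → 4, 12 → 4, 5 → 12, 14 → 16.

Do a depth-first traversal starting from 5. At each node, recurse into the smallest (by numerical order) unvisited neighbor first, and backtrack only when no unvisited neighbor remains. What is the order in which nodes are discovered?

5 → 6 → 1 → 7 → 2 → 15 → 4 → 10 → 3 → 11 → 12 → 13 → 8 → 9 → 14 → 16 → 17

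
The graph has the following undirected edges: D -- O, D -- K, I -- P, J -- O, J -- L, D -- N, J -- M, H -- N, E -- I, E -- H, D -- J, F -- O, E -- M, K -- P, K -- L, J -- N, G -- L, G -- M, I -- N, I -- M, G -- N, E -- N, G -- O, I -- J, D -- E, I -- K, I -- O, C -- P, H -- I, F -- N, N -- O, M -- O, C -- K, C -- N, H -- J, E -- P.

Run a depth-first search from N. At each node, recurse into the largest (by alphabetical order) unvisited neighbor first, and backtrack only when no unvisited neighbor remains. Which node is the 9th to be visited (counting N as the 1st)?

Visit N
N → O
O → M
M → J
J → L
L → K
K → P
P → I
I → H
H → E
E → D
P → C
L → G
O → F

Visit order: N, O, M, J, L, K, P, I, H, E, D, C, G, F

H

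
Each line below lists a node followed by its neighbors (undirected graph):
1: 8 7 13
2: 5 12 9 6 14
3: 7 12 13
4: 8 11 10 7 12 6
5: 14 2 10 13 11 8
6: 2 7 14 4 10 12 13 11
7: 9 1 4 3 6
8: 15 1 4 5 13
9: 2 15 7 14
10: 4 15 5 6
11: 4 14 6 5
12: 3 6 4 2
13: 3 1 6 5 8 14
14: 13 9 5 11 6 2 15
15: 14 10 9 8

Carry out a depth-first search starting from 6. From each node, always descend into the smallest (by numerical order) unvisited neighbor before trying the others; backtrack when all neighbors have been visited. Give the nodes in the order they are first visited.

Visit 6
6 → 2
2 → 5
5 → 8
8 → 1
1 → 7
7 → 3
3 → 12
12 → 4
4 → 10
10 → 15
15 → 9
9 → 14
14 → 11
14 → 13

6 → 2 → 5 → 8 → 1 → 7 → 3 → 12 → 4 → 10 → 15 → 9 → 14 → 11 → 13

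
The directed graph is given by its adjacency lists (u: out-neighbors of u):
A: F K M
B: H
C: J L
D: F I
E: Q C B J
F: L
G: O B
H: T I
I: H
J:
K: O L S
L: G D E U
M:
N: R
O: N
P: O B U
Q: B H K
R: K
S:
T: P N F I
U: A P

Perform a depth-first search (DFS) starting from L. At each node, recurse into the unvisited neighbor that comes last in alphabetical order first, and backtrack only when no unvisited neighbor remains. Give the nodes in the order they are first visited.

Visit L
L → U
U → P
P → O
O → N
N → R
R → K
K → S
P → B
B → H
H → T
T → I
T → F
U → A
A → M
L → G
L → E
E → Q
E → J
E → C
L → D

L U P O N R K S B H T I F A M G E Q J C D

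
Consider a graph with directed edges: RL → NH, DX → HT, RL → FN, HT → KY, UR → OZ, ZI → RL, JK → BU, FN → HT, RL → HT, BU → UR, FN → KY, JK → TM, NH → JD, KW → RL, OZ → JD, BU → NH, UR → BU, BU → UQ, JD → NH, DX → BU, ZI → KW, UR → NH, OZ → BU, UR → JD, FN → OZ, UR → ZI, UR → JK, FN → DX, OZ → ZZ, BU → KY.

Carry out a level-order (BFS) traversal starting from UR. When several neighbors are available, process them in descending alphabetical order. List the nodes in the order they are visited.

UR, ZI, OZ, NH, JK, JD, BU, RL, KW, ZZ, TM, UQ, KY, HT, FN, DX

Visit UR; enqueue ZI, OZ, NH, JK, JD, BU → queue [ZI, OZ, NH, JK, JD, BU]
Visit ZI; enqueue RL, KW → queue [OZ, NH, JK, JD, BU, RL, KW]
Visit OZ; enqueue ZZ → queue [NH, JK, JD, BU, RL, KW, ZZ]
Visit NH → queue [JK, JD, BU, RL, KW, ZZ]
Visit JK; enqueue TM → queue [JD, BU, RL, KW, ZZ, TM]
Visit JD → queue [BU, RL, KW, ZZ, TM]
Visit BU; enqueue UQ, KY → queue [RL, KW, ZZ, TM, UQ, KY]
Visit RL; enqueue HT, FN → queue [KW, ZZ, TM, UQ, KY, HT, FN]
Visit KW → queue [ZZ, TM, UQ, KY, HT, FN]
Visit ZZ → queue [TM, UQ, KY, HT, FN]
Visit TM → queue [UQ, KY, HT, FN]
Visit UQ → queue [KY, HT, FN]
Visit KY → queue [HT, FN]
Visit HT → queue [FN]
Visit FN; enqueue DX → queue [DX]
Visit DX → queue []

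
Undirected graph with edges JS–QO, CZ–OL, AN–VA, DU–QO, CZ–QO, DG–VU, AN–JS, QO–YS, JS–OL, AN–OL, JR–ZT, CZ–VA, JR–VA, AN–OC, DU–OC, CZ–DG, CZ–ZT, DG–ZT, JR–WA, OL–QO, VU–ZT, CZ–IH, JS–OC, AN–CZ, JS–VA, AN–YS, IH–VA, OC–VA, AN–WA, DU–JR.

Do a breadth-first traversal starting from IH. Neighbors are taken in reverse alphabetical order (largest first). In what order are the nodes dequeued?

IH, VA, CZ, OC, JS, JR, AN, ZT, QO, OL, DG, DU, WA, YS, VU

Visit IH; enqueue VA, CZ → queue [VA, CZ]
Visit VA; enqueue OC, JS, JR, AN → queue [CZ, OC, JS, JR, AN]
Visit CZ; enqueue ZT, QO, OL, DG → queue [OC, JS, JR, AN, ZT, QO, OL, DG]
Visit OC; enqueue DU → queue [JS, JR, AN, ZT, QO, OL, DG, DU]
Visit JS → queue [JR, AN, ZT, QO, OL, DG, DU]
Visit JR; enqueue WA → queue [AN, ZT, QO, OL, DG, DU, WA]
Visit AN; enqueue YS → queue [ZT, QO, OL, DG, DU, WA, YS]
Visit ZT; enqueue VU → queue [QO, OL, DG, DU, WA, YS, VU]
Visit QO → queue [OL, DG, DU, WA, YS, VU]
Visit OL → queue [DG, DU, WA, YS, VU]
Visit DG → queue [DU, WA, YS, VU]
Visit DU → queue [WA, YS, VU]
Visit WA → queue [YS, VU]
Visit YS → queue [VU]
Visit VU → queue []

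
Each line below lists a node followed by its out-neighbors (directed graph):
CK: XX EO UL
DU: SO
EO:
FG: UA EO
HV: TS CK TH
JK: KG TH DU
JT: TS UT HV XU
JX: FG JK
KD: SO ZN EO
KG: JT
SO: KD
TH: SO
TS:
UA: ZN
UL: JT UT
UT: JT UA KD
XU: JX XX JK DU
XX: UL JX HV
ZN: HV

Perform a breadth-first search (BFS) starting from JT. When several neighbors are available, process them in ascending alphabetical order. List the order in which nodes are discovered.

Visit JT; enqueue HV, TS, UT, XU → queue [HV, TS, UT, XU]
Visit HV; enqueue CK, TH → queue [TS, UT, XU, CK, TH]
Visit TS → queue [UT, XU, CK, TH]
Visit UT; enqueue KD, UA → queue [XU, CK, TH, KD, UA]
Visit XU; enqueue DU, JK, JX, XX → queue [CK, TH, KD, UA, DU, JK, JX, XX]
Visit CK; enqueue EO, UL → queue [TH, KD, UA, DU, JK, JX, XX, EO, UL]
Visit TH; enqueue SO → queue [KD, UA, DU, JK, JX, XX, EO, UL, SO]
Visit KD; enqueue ZN → queue [UA, DU, JK, JX, XX, EO, UL, SO, ZN]
Visit UA → queue [DU, JK, JX, XX, EO, UL, SO, ZN]
Visit DU → queue [JK, JX, XX, EO, UL, SO, ZN]
Visit JK; enqueue KG → queue [JX, XX, EO, UL, SO, ZN, KG]
Visit JX; enqueue FG → queue [XX, EO, UL, SO, ZN, KG, FG]
Visit XX → queue [EO, UL, SO, ZN, KG, FG]
Visit EO → queue [UL, SO, ZN, KG, FG]
Visit UL → queue [SO, ZN, KG, FG]
Visit SO → queue [ZN, KG, FG]
Visit ZN → queue [KG, FG]
Visit KG → queue [FG]
Visit FG → queue []

JT -> HV -> TS -> UT -> XU -> CK -> TH -> KD -> UA -> DU -> JK -> JX -> XX -> EO -> UL -> SO -> ZN -> KG -> FG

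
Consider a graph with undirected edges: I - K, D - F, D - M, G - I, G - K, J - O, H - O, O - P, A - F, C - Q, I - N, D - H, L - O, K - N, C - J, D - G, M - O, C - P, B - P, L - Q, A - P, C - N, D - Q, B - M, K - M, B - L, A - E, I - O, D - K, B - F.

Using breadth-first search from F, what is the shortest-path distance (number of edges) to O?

Level 0: F
Level 1: A, B, D
Level 2: E, G, H, K, L, M, P, Q
Level 3: C, I, N, O
Level 4: J
O first appears at level 3.

3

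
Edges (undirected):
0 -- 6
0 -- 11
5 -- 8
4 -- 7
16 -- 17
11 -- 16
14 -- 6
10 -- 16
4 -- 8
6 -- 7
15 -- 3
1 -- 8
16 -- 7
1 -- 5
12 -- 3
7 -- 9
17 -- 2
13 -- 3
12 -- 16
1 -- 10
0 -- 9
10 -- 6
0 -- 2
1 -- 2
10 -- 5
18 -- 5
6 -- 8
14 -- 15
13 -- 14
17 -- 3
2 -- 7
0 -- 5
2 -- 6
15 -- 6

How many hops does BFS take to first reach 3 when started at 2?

Level 0: 2
Level 1: 0, 1, 6, 7, 17
Level 2: 3, 4, 5, 8, 9, 10, 11, 14, 15, 16
Level 3: 12, 13, 18
3 first appears at level 2.

2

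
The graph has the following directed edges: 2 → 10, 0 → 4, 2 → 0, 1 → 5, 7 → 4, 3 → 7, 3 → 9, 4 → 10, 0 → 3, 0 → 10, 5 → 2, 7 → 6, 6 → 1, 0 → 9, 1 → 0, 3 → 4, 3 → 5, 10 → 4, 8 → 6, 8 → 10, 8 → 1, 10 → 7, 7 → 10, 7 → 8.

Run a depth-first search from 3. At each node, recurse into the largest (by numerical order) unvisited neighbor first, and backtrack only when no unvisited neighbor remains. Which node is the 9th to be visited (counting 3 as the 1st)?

5

Visit 3
3 → 9
3 → 7
7 → 10
10 → 4
7 → 8
8 → 6
6 → 1
1 → 5
5 → 2
2 → 0

Visit order: 3, 9, 7, 10, 4, 8, 6, 1, 5, 2, 0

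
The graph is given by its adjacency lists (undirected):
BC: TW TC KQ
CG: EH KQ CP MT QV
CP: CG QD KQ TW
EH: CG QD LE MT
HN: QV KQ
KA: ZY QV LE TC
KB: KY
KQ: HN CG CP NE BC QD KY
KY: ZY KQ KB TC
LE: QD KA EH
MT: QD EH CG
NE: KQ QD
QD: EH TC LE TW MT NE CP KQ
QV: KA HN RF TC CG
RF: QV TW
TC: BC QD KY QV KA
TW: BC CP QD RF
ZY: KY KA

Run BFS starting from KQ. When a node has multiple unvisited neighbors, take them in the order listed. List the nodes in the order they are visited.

Visit KQ; enqueue HN, CG, CP, NE, BC, QD, KY → queue [HN, CG, CP, NE, BC, QD, KY]
Visit HN; enqueue QV → queue [CG, CP, NE, BC, QD, KY, QV]
Visit CG; enqueue EH, MT → queue [CP, NE, BC, QD, KY, QV, EH, MT]
Visit CP; enqueue TW → queue [NE, BC, QD, KY, QV, EH, MT, TW]
Visit NE → queue [BC, QD, KY, QV, EH, MT, TW]
Visit BC; enqueue TC → queue [QD, KY, QV, EH, MT, TW, TC]
Visit QD; enqueue LE → queue [KY, QV, EH, MT, TW, TC, LE]
Visit KY; enqueue ZY, KB → queue [QV, EH, MT, TW, TC, LE, ZY, KB]
Visit QV; enqueue KA, RF → queue [EH, MT, TW, TC, LE, ZY, KB, KA, RF]
Visit EH → queue [MT, TW, TC, LE, ZY, KB, KA, RF]
Visit MT → queue [TW, TC, LE, ZY, KB, KA, RF]
Visit TW → queue [TC, LE, ZY, KB, KA, RF]
Visit TC → queue [LE, ZY, KB, KA, RF]
Visit LE → queue [ZY, KB, KA, RF]
Visit ZY → queue [KB, KA, RF]
Visit KB → queue [KA, RF]
Visit KA → queue [RF]
Visit RF → queue []

KQ, HN, CG, CP, NE, BC, QD, KY, QV, EH, MT, TW, TC, LE, ZY, KB, KA, RF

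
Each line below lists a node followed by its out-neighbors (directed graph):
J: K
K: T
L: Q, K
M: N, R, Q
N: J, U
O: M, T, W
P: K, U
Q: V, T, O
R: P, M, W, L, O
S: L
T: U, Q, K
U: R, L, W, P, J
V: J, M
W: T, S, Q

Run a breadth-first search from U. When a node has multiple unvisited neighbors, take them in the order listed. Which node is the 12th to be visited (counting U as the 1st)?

Visit U; enqueue R, L, W, P, J → queue [R, L, W, P, J]
Visit R; enqueue M, O → queue [L, W, P, J, M, O]
Visit L; enqueue Q, K → queue [W, P, J, M, O, Q, K]
Visit W; enqueue T, S → queue [P, J, M, O, Q, K, T, S]
Visit P → queue [J, M, O, Q, K, T, S]
Visit J → queue [M, O, Q, K, T, S]
Visit M; enqueue N → queue [O, Q, K, T, S, N]
Visit O → queue [Q, K, T, S, N]
Visit Q; enqueue V → queue [K, T, S, N, V]
Visit K → queue [T, S, N, V]
Visit T → queue [S, N, V]
Visit S → queue [N, V]
Visit N → queue [V]
Visit V → queue []

Visit order: U, R, L, W, P, J, M, O, Q, K, T, S, N, V

S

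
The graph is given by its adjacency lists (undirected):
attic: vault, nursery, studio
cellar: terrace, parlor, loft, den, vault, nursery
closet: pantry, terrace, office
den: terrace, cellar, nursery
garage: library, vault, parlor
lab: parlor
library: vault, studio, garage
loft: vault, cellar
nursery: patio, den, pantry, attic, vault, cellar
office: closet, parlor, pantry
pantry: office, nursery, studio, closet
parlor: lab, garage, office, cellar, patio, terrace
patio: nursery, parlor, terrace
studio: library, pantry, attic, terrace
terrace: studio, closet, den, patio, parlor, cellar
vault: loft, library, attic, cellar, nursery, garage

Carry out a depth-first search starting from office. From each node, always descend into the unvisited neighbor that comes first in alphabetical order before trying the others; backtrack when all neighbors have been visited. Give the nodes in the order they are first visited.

office -> closet -> pantry -> nursery -> attic -> studio -> library -> garage -> parlor -> cellar -> den -> terrace -> patio -> loft -> vault -> lab

Visit office
office → closet
closet → pantry
pantry → nursery
nursery → attic
attic → studio
studio → library
library → garage
garage → parlor
parlor → cellar
cellar → den
den → terrace
terrace → patio
cellar → loft
loft → vault
parlor → lab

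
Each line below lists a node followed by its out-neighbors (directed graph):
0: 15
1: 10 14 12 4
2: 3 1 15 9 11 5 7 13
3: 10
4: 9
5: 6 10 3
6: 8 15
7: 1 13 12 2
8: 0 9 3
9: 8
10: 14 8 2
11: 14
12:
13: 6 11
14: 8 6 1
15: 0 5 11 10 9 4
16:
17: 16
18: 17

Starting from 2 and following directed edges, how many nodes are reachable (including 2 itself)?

16

BFS from 2 visits: 2, 1, 3, 5, 7, 9, 11, 13, 15, 4, 10, 12, 14, 6, 8, 0
Reachable nodes: 16 of 19 total.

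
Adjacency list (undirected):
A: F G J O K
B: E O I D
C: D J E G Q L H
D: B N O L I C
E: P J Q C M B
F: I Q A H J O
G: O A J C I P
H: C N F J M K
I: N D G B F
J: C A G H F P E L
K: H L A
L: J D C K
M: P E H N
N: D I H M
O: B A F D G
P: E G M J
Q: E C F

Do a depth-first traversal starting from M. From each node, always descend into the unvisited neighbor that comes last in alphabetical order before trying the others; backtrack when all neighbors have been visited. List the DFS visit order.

Visit M
M → P
P → J
J → L
L → K
K → H
H → N
N → I
I → G
G → O
O → F
F → Q
Q → E
E → C
C → D
D → B
F → A

M, P, J, L, K, H, N, I, G, O, F, Q, E, C, D, B, A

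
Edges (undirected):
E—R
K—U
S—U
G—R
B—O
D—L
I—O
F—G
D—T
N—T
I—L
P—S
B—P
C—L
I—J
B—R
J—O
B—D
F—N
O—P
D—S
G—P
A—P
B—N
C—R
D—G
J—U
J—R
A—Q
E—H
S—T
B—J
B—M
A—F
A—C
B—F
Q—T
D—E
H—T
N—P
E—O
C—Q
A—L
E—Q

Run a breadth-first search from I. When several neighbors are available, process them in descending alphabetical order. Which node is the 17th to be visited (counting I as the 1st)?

H

Visit I; enqueue O, L, J → queue [O, L, J]
Visit O; enqueue P, E, B → queue [L, J, P, E, B]
Visit L; enqueue D, C, A → queue [J, P, E, B, D, C, A]
Visit J; enqueue U, R → queue [P, E, B, D, C, A, U, R]
Visit P; enqueue S, N, G → queue [E, B, D, C, A, U, R, S, N, G]
Visit E; enqueue Q, H → queue [B, D, C, A, U, R, S, N, G, Q, H]
Visit B; enqueue M, F → queue [D, C, A, U, R, S, N, G, Q, H, M, F]
Visit D; enqueue T → queue [C, A, U, R, S, N, G, Q, H, M, F, T]
Visit C → queue [A, U, R, S, N, G, Q, H, M, F, T]
Visit A → queue [U, R, S, N, G, Q, H, M, F, T]
Visit U; enqueue K → queue [R, S, N, G, Q, H, M, F, T, K]
Visit R → queue [S, N, G, Q, H, M, F, T, K]
Visit S → queue [N, G, Q, H, M, F, T, K]
Visit N → queue [G, Q, H, M, F, T, K]
Visit G → queue [Q, H, M, F, T, K]
Visit Q → queue [H, M, F, T, K]
Visit H → queue [M, F, T, K]
Visit M → queue [F, T, K]
Visit F → queue [T, K]
Visit T → queue [K]
Visit K → queue []

Visit order: I, O, L, J, P, E, B, D, C, A, U, R, S, N, G, Q, H, M, F, T, K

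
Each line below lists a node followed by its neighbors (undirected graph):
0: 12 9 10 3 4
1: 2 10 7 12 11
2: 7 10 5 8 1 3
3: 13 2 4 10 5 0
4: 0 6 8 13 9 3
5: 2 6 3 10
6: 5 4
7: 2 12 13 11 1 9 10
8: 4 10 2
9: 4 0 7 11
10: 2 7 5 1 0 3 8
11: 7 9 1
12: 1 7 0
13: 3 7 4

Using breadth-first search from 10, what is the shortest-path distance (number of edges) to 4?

Level 0: 10
Level 1: 0, 1, 2, 3, 5, 7, 8
Level 2: 4, 6, 9, 11, 12, 13
4 first appears at level 2.

2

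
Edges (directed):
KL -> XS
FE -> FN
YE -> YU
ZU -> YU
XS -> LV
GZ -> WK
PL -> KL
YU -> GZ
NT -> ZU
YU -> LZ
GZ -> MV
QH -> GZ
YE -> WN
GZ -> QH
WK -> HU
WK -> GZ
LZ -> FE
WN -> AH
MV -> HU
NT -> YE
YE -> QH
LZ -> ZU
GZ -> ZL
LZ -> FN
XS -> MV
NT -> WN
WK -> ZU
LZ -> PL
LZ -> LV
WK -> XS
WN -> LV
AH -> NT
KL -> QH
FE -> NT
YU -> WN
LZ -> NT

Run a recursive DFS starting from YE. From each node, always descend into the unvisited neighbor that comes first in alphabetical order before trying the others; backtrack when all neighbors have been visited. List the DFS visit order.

Visit YE
YE → QH
QH → GZ
GZ → MV
MV → HU
GZ → WK
WK → XS
XS → LV
WK → ZU
ZU → YU
YU → LZ
LZ → FE
FE → FN
FE → NT
NT → WN
WN → AH
LZ → PL
PL → KL
GZ → ZL

YE -> QH -> GZ -> MV -> HU -> WK -> XS -> LV -> ZU -> YU -> LZ -> FE -> FN -> NT -> WN -> AH -> PL -> KL -> ZL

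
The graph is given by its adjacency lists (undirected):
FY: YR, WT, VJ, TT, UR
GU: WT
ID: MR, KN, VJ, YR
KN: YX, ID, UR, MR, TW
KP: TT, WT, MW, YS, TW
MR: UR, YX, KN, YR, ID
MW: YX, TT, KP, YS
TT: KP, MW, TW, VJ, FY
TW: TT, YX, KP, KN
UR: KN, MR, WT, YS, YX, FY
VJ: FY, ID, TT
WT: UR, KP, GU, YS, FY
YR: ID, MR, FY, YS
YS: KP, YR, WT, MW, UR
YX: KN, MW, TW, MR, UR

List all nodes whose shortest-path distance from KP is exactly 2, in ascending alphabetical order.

FY, GU, KN, UR, VJ, YR, YX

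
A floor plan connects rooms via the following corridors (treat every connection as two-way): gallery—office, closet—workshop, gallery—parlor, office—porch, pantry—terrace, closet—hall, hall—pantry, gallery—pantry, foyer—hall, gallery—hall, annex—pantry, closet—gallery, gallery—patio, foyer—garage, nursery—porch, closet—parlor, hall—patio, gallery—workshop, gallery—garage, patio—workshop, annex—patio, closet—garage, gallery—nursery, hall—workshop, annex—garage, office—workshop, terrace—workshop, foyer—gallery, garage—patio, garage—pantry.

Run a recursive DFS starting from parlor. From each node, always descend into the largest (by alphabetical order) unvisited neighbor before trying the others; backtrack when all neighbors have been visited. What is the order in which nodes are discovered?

Visit parlor
parlor → gallery
gallery → workshop
workshop → terrace
terrace → pantry
pantry → hall
hall → patio
patio → garage
garage → foyer
garage → closet
garage → annex
workshop → office
office → porch
porch → nursery

parlor -> gallery -> workshop -> terrace -> pantry -> hall -> patio -> garage -> foyer -> closet -> annex -> office -> porch -> nursery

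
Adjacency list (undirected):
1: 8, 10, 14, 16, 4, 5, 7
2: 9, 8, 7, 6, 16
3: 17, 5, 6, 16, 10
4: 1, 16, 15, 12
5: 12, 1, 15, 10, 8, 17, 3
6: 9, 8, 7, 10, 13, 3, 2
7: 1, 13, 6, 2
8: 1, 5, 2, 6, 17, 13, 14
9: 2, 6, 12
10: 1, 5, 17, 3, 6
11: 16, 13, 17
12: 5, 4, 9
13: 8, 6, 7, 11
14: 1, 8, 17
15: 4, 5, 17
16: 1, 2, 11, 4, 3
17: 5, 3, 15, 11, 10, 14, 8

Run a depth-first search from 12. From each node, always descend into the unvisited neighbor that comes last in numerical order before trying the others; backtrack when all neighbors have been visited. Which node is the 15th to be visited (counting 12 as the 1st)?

Visit 12
12 → 9
9 → 6
6 → 13
13 → 11
11 → 17
17 → 15
15 → 5
5 → 10
10 → 3
3 → 16
16 → 4
4 → 1
1 → 14
14 → 8
8 → 2
2 → 7

Visit order: 12, 9, 6, 13, 11, 17, 15, 5, 10, 3, 16, 4, 1, 14, 8, 2, 7

8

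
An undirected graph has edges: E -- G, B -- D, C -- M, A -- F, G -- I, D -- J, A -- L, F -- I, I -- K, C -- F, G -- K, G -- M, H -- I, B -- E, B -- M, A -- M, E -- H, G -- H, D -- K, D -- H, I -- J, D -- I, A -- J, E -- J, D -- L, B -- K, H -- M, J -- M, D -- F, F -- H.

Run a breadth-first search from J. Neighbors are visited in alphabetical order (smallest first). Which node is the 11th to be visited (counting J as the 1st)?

K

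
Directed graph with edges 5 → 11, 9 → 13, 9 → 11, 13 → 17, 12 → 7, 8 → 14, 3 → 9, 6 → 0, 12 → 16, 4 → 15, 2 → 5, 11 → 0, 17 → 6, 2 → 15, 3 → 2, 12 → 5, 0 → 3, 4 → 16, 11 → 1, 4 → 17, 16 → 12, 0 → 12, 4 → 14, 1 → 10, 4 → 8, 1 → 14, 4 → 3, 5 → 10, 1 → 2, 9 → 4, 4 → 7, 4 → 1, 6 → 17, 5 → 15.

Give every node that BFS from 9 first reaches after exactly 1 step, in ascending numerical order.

Level 0: 9
Level 1: 4, 11, 13
Level 2: 0, 1, 3, 7, 8, 14, 15, 16, 17
Level 3: 2, 6, 10, 12
Level 4: 5

4, 11, 13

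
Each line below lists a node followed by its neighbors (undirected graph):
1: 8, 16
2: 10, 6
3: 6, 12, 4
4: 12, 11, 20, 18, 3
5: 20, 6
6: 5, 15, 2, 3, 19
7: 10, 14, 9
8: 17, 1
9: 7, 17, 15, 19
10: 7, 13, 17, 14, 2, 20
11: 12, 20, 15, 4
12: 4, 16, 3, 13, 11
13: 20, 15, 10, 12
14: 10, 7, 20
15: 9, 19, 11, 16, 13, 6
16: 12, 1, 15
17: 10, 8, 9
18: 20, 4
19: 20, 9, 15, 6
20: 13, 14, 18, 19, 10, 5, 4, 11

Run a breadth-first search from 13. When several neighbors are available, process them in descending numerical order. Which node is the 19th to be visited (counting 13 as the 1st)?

1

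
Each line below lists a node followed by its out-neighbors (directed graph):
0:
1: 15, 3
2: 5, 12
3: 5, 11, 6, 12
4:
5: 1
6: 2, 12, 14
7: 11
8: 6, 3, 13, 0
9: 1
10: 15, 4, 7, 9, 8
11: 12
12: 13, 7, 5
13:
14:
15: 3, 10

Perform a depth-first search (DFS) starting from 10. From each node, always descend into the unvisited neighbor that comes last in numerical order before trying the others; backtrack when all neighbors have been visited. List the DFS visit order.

10 -> 15 -> 3 -> 12 -> 13 -> 7 -> 11 -> 5 -> 1 -> 6 -> 14 -> 2 -> 9 -> 8 -> 0 -> 4

Visit 10
10 → 15
15 → 3
3 → 12
12 → 13
12 → 7
7 → 11
12 → 5
5 → 1
3 → 6
6 → 14
6 → 2
10 → 9
10 → 8
8 → 0
10 → 4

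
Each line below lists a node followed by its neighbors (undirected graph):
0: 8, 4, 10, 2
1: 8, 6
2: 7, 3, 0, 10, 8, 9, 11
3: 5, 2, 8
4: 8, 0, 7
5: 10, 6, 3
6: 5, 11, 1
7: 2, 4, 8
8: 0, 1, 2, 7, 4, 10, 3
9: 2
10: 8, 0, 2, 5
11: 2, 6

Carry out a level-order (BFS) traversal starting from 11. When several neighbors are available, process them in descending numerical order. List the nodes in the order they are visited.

11, 6, 2, 5, 1, 10, 9, 8, 7, 3, 0, 4

Visit 11; enqueue 6, 2 → queue [6, 2]
Visit 6; enqueue 5, 1 → queue [2, 5, 1]
Visit 2; enqueue 10, 9, 8, 7, 3, 0 → queue [5, 1, 10, 9, 8, 7, 3, 0]
Visit 5 → queue [1, 10, 9, 8, 7, 3, 0]
Visit 1 → queue [10, 9, 8, 7, 3, 0]
Visit 10 → queue [9, 8, 7, 3, 0]
Visit 9 → queue [8, 7, 3, 0]
Visit 8; enqueue 4 → queue [7, 3, 0, 4]
Visit 7 → queue [3, 0, 4]
Visit 3 → queue [0, 4]
Visit 0 → queue [4]
Visit 4 → queue []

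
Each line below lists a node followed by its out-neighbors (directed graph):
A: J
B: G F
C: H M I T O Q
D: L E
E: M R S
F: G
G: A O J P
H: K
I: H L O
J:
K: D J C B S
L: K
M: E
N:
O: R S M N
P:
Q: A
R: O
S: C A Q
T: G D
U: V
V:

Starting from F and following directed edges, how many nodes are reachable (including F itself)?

BFS from F visits: F, G, P, O, J, A, S, R, N, M, Q, C, E, T, I, H, D, L, K, B
Reachable nodes: 20 of 22 total.

20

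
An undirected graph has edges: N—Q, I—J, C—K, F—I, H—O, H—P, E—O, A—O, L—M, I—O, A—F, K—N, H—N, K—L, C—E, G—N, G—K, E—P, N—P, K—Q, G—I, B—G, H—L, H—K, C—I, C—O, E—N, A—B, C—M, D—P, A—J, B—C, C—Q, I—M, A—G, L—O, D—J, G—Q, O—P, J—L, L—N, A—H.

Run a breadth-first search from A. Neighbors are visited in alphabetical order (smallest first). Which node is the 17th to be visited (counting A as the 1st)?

Visit A; enqueue B, F, G, H, J, O → queue [B, F, G, H, J, O]
Visit B; enqueue C → queue [F, G, H, J, O, C]
Visit F; enqueue I → queue [G, H, J, O, C, I]
Visit G; enqueue K, N, Q → queue [H, J, O, C, I, K, N, Q]
Visit H; enqueue L, P → queue [J, O, C, I, K, N, Q, L, P]
Visit J; enqueue D → queue [O, C, I, K, N, Q, L, P, D]
Visit O; enqueue E → queue [C, I, K, N, Q, L, P, D, E]
Visit C; enqueue M → queue [I, K, N, Q, L, P, D, E, M]
Visit I → queue [K, N, Q, L, P, D, E, M]
Visit K → queue [N, Q, L, P, D, E, M]
Visit N → queue [Q, L, P, D, E, M]
Visit Q → queue [L, P, D, E, M]
Visit L → queue [P, D, E, M]
Visit P → queue [D, E, M]
Visit D → queue [E, M]
Visit E → queue [M]
Visit M → queue []

Visit order: A, B, F, G, H, J, O, C, I, K, N, Q, L, P, D, E, M

M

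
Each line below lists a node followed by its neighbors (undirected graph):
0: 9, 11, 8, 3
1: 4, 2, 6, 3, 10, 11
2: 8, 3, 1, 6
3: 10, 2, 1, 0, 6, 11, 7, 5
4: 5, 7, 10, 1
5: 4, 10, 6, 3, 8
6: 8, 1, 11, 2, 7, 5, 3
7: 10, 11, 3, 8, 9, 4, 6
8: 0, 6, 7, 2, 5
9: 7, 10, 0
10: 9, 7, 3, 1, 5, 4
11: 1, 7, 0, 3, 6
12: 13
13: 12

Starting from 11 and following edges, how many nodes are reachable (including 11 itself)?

BFS from 11 visits: 11, 7, 6, 3, 1, 0, 10, 9, 8, 4, 5, 2
Reachable nodes: 12 of 14 total.

12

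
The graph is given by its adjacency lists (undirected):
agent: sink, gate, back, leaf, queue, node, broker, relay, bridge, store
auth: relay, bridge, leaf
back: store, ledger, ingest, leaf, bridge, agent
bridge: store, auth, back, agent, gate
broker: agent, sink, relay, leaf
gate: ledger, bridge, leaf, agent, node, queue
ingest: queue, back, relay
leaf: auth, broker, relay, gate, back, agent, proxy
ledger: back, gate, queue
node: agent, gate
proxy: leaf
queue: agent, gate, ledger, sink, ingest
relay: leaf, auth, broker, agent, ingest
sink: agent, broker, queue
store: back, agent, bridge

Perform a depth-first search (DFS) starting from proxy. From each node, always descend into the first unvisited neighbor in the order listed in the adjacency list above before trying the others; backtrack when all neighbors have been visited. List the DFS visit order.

Visit proxy
proxy → leaf
leaf → auth
auth → relay
relay → broker
broker → agent
agent → sink
sink → queue
queue → gate
gate → ledger
ledger → back
back → store
store → bridge
back → ingest
gate → node

proxy leaf auth relay broker agent sink queue gate ledger back store bridge ingest node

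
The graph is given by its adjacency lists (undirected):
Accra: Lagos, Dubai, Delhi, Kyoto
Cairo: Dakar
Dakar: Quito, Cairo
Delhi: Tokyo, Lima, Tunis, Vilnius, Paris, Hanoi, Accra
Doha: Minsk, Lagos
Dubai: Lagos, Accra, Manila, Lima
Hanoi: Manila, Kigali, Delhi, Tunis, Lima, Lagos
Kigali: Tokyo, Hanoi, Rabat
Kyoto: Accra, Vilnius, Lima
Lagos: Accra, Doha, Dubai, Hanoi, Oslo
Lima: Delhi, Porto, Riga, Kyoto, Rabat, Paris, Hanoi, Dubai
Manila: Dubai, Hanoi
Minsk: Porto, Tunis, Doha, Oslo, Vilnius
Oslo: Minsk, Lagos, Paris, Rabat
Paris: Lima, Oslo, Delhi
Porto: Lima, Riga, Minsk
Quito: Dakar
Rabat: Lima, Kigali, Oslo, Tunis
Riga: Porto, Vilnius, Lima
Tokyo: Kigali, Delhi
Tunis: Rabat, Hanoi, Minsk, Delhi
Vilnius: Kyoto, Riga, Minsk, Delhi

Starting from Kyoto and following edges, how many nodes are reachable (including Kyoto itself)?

19

BFS from Kyoto visits: Kyoto, Accra, Vilnius, Lima, Lagos, Dubai, Delhi, Riga, Minsk, Porto, Rabat, Paris, Hanoi, Doha, Oslo, Manila, Tokyo, Tunis, Kigali
Reachable nodes: 19 of 22 total.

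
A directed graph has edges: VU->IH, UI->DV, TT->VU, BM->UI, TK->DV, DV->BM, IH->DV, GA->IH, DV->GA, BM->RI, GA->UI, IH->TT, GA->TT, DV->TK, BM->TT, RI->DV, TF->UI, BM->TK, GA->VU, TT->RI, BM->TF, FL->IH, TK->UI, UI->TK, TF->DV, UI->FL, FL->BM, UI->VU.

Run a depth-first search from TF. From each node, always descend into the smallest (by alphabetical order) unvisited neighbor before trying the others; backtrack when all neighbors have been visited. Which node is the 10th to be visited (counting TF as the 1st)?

VU

Visit TF
TF → DV
DV → BM
BM → RI
BM → TK
TK → UI
UI → FL
FL → IH
IH → TT
TT → VU
DV → GA

Visit order: TF, DV, BM, RI, TK, UI, FL, IH, TT, VU, GA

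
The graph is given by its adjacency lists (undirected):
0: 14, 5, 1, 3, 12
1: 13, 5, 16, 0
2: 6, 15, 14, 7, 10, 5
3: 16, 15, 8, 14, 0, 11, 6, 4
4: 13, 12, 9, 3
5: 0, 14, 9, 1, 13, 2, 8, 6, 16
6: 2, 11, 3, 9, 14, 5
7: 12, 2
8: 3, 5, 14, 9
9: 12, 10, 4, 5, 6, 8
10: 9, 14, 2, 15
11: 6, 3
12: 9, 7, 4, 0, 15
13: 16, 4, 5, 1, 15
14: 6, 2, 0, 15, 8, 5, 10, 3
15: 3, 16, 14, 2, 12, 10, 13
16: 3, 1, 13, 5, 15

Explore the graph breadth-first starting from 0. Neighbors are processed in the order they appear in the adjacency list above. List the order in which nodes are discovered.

0, 14, 5, 1, 3, 12, 6, 2, 15, 8, 10, 9, 13, 16, 11, 4, 7

Visit 0; enqueue 14, 5, 1, 3, 12 → queue [14, 5, 1, 3, 12]
Visit 14; enqueue 6, 2, 15, 8, 10 → queue [5, 1, 3, 12, 6, 2, 15, 8, 10]
Visit 5; enqueue 9, 13, 16 → queue [1, 3, 12, 6, 2, 15, 8, 10, 9, 13, 16]
Visit 1 → queue [3, 12, 6, 2, 15, 8, 10, 9, 13, 16]
Visit 3; enqueue 11, 4 → queue [12, 6, 2, 15, 8, 10, 9, 13, 16, 11, 4]
Visit 12; enqueue 7 → queue [6, 2, 15, 8, 10, 9, 13, 16, 11, 4, 7]
Visit 6 → queue [2, 15, 8, 10, 9, 13, 16, 11, 4, 7]
Visit 2 → queue [15, 8, 10, 9, 13, 16, 11, 4, 7]
Visit 15 → queue [8, 10, 9, 13, 16, 11, 4, 7]
Visit 8 → queue [10, 9, 13, 16, 11, 4, 7]
Visit 10 → queue [9, 13, 16, 11, 4, 7]
Visit 9 → queue [13, 16, 11, 4, 7]
Visit 13 → queue [16, 11, 4, 7]
Visit 16 → queue [11, 4, 7]
Visit 11 → queue [4, 7]
Visit 4 → queue [7]
Visit 7 → queue []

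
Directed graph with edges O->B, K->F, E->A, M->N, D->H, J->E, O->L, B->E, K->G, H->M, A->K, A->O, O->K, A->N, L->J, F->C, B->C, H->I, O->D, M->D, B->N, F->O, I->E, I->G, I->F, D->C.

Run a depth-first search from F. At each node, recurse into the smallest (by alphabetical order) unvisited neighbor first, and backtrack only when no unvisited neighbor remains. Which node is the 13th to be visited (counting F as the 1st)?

M

Visit F
F → C
F → O
O → B
B → E
E → A
A → K
K → G
A → N
O → D
D → H
H → I
H → M
O → L
L → J

Visit order: F, C, O, B, E, A, K, G, N, D, H, I, M, L, J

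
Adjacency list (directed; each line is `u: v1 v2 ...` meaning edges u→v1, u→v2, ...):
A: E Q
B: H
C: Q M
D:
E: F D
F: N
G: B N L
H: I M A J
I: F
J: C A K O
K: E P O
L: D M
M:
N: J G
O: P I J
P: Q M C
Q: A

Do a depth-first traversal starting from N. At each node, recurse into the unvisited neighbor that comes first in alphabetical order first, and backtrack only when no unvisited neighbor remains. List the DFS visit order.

Visit N
N → G
G → B
B → H
H → A
A → E
E → D
E → F
A → Q
H → I
H → J
J → C
C → M
J → K
K → O
O → P
G → L

N G B H A E D F Q I J C M K O P L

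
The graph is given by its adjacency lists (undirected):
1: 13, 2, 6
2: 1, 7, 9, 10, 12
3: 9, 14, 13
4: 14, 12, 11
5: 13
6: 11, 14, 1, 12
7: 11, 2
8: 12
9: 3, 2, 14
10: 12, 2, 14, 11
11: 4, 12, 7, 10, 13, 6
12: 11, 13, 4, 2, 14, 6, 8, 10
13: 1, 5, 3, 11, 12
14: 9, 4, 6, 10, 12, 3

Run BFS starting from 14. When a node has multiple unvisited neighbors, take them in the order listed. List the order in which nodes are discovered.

Visit 14; enqueue 9, 4, 6, 10, 12, 3 → queue [9, 4, 6, 10, 12, 3]
Visit 9; enqueue 2 → queue [4, 6, 10, 12, 3, 2]
Visit 4; enqueue 11 → queue [6, 10, 12, 3, 2, 11]
Visit 6; enqueue 1 → queue [10, 12, 3, 2, 11, 1]
Visit 10 → queue [12, 3, 2, 11, 1]
Visit 12; enqueue 13, 8 → queue [3, 2, 11, 1, 13, 8]
Visit 3 → queue [2, 11, 1, 13, 8]
Visit 2; enqueue 7 → queue [11, 1, 13, 8, 7]
Visit 11 → queue [1, 13, 8, 7]
Visit 1 → queue [13, 8, 7]
Visit 13; enqueue 5 → queue [8, 7, 5]
Visit 8 → queue [7, 5]
Visit 7 → queue [5]
Visit 5 → queue []

14 9 4 6 10 12 3 2 11 1 13 8 7 5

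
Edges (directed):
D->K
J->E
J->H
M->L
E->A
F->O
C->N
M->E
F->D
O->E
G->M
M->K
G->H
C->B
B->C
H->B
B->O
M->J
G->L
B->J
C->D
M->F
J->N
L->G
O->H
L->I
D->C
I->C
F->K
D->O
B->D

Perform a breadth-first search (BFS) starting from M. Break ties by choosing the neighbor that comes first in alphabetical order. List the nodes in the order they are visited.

M, E, F, J, K, L, A, D, O, H, N, G, I, C, B

Visit M; enqueue E, F, J, K, L → queue [E, F, J, K, L]
Visit E; enqueue A → queue [F, J, K, L, A]
Visit F; enqueue D, O → queue [J, K, L, A, D, O]
Visit J; enqueue H, N → queue [K, L, A, D, O, H, N]
Visit K → queue [L, A, D, O, H, N]
Visit L; enqueue G, I → queue [A, D, O, H, N, G, I]
Visit A → queue [D, O, H, N, G, I]
Visit D; enqueue C → queue [O, H, N, G, I, C]
Visit O → queue [H, N, G, I, C]
Visit H; enqueue B → queue [N, G, I, C, B]
Visit N → queue [G, I, C, B]
Visit G → queue [I, C, B]
Visit I → queue [C, B]
Visit C → queue [B]
Visit B → queue []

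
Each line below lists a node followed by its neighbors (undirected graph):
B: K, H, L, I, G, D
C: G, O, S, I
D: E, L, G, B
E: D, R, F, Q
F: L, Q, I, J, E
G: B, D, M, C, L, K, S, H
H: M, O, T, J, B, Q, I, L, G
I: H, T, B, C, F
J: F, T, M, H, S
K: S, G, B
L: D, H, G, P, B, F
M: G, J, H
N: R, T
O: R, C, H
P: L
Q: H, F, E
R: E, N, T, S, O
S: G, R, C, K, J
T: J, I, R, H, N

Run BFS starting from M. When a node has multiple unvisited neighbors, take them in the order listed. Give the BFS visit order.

M -> G -> J -> H -> B -> D -> C -> L -> K -> S -> F -> T -> O -> Q -> I -> E -> P -> R -> N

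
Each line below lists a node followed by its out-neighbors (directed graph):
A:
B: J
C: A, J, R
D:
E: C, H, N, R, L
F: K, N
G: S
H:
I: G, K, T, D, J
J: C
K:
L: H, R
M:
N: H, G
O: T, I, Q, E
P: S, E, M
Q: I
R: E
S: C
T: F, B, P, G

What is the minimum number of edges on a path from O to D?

Level 0: O
Level 1: E, I, Q, T
Level 2: B, C, D, F, G, H, J, K, L, N, P, R
Level 3: A, M, S
D first appears at level 2.

2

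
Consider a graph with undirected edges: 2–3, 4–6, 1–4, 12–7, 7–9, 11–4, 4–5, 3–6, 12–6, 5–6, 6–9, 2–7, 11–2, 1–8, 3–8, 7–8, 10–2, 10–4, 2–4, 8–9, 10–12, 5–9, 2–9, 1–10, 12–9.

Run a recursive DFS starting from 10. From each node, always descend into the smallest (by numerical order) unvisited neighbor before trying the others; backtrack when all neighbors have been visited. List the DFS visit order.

10 -> 1 -> 4 -> 2 -> 3 -> 6 -> 5 -> 9 -> 7 -> 8 -> 12 -> 11

Visit 10
10 → 1
1 → 4
4 → 2
2 → 3
3 → 6
6 → 5
5 → 9
9 → 7
7 → 8
7 → 12
2 → 11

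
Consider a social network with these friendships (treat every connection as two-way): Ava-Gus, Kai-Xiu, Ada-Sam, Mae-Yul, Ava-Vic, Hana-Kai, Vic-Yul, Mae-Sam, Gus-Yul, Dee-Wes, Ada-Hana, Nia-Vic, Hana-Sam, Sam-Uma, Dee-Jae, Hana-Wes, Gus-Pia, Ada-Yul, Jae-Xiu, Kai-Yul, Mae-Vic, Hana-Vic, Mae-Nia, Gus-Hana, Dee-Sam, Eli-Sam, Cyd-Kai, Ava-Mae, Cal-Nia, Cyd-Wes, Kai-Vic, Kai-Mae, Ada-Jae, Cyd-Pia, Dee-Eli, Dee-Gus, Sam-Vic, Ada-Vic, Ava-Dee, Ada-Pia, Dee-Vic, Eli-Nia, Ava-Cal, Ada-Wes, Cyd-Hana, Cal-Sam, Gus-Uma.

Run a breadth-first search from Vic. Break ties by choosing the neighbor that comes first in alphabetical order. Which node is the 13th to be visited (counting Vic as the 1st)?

Visit Vic; enqueue Ada, Ava, Dee, Hana, Kai, Mae, Nia, Sam, Yul → queue [Ada, Ava, Dee, Hana, Kai, Mae, Nia, Sam, Yul]
Visit Ada; enqueue Jae, Pia, Wes → queue [Ava, Dee, Hana, Kai, Mae, Nia, Sam, Yul, Jae, Pia, Wes]
Visit Ava; enqueue Cal, Gus → queue [Dee, Hana, Kai, Mae, Nia, Sam, Yul, Jae, Pia, Wes, Cal, Gus]
Visit Dee; enqueue Eli → queue [Hana, Kai, Mae, Nia, Sam, Yul, Jae, Pia, Wes, Cal, Gus, Eli]
Visit Hana; enqueue Cyd → queue [Kai, Mae, Nia, Sam, Yul, Jae, Pia, Wes, Cal, Gus, Eli, Cyd]
Visit Kai; enqueue Xiu → queue [Mae, Nia, Sam, Yul, Jae, Pia, Wes, Cal, Gus, Eli, Cyd, Xiu]
Visit Mae → queue [Nia, Sam, Yul, Jae, Pia, Wes, Cal, Gus, Eli, Cyd, Xiu]
Visit Nia → queue [Sam, Yul, Jae, Pia, Wes, Cal, Gus, Eli, Cyd, Xiu]
Visit Sam; enqueue Uma → queue [Yul, Jae, Pia, Wes, Cal, Gus, Eli, Cyd, Xiu, Uma]
Visit Yul → queue [Jae, Pia, Wes, Cal, Gus, Eli, Cyd, Xiu, Uma]
Visit Jae → queue [Pia, Wes, Cal, Gus, Eli, Cyd, Xiu, Uma]
Visit Pia → queue [Wes, Cal, Gus, Eli, Cyd, Xiu, Uma]
Visit Wes → queue [Cal, Gus, Eli, Cyd, Xiu, Uma]
Visit Cal → queue [Gus, Eli, Cyd, Xiu, Uma]
Visit Gus → queue [Eli, Cyd, Xiu, Uma]
Visit Eli → queue [Cyd, Xiu, Uma]
Visit Cyd → queue [Xiu, Uma]
Visit Xiu → queue [Uma]
Visit Uma → queue []

Visit order: Vic, Ada, Ava, Dee, Hana, Kai, Mae, Nia, Sam, Yul, Jae, Pia, Wes, Cal, Gus, Eli, Cyd, Xiu, Uma

Wes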